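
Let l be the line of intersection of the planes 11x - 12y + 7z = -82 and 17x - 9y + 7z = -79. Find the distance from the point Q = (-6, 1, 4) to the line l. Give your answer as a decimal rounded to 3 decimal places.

6.282

Direction of l: (11, -12, 7) × (17, -9, 7) = (-21, 42, 105).
A point on l: solving the two plane equations with x = -3 gives (-3, 7, 5).
Taking (-3, 7, 5) on l with direction v = (-21, 42, 105): w = Q − (-3, 7, 5) = (-3, -6, -1), and w × v = (-588, 336, -252).
Distance = |w × v| / |v| = √522144 / √13230 ≈ 6.282.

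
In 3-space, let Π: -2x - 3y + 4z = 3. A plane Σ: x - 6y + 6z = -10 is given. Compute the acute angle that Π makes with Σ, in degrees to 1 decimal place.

cos θ = |n₁·n₂| / (|n₁||n₂|) = |40| / (√29 · √73).
θ = arccos(0.86936) ≈ 29.6°.

29.6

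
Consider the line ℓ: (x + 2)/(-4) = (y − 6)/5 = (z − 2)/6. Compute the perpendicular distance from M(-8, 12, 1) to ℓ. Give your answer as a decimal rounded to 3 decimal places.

ℓ has direction (-4, 5, 6) through (-2, 6, 2).
Taking (-2, 6, 2) on ℓ with direction v = (-4, 5, 6): w = M − (-2, 6, 2) = (-6, 6, -1), and w × v = (41, 40, -6).
Distance = |w × v| / |v| = √3317 / √77 ≈ 6.563.

6.563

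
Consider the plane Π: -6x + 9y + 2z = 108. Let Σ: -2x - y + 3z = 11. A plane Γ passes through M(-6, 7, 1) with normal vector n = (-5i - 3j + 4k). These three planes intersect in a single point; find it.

Γ: n·r = n·M gives -5x - 3y + 4z = 13.
Solving the 3×3 linear system -6x + 9y + 2z = 108, -2x - y + 3z = 11, -5x - 3y + 4z = 13 (e.g. by elimination or Cramer's rule, determinant = -91) gives (-5, 8, 3).

(-5, 8, 3)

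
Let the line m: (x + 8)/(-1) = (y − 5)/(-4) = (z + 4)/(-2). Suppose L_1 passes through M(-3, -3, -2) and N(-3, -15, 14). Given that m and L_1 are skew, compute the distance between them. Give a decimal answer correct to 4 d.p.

m has direction (-1, -4, -2) through (-8, 5, -4).
A direction vector for L_1 is N − M = (0, -12, 16).
Common perpendicular direction n = (-1, -4, -2) × (0, -12, 16) = (-88, 16, 12).
With w = (-3, -3, -2) − (-8, 5, -4) = (5, -8, 2), w · n = -544.
Distance = |w · n| / |n| = |-544| / √8144 ≈ 6.0281.

6.0281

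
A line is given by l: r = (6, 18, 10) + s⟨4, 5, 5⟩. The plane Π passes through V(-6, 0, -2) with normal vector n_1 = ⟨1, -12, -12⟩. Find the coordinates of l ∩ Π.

(-6, 3, -5)

Π: n_1·r = n_1·V gives x - 12y - 12z = 18.
Substitute r = (6, 18, 10) + t(4, 5, 5) into the plane: -330 + (-116)t = 18, so t = -3.
Intersection: (6, 18, 10) + (-3)·(4, 5, 5) = (-6, 3, -5).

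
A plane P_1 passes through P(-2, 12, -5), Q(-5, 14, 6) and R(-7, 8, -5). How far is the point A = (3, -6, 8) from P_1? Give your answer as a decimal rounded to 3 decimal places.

20.274

PQ = (-3, 2, 11), PR = (-5, -4, 0); a normal to P_1 is PQ × PR = (44, -55, 22).
Using P: P_1 has equation 44x - 55y + 22z = -858.
n·A − d = (44)·(3) + (-55)·(-6) + (22)·(8) − (-858) = 1496; |n| = √5445.
Distance = |1496| / √5445 = 1496/√5445 ≈ 20.274.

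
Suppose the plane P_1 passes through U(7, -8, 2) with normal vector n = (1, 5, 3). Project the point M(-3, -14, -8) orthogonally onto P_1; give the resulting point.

P_1: n·r = n·U gives x + 5y + 3z = -27.
Foot = M − λn with λ = (n·M − d)/|n|² = (-97 − (-27))/35 = -2.
Foot = (-3, -14, -8) − (-2)·(1, 5, 3) = (-1, -4, -2).

(-1, -4, -2)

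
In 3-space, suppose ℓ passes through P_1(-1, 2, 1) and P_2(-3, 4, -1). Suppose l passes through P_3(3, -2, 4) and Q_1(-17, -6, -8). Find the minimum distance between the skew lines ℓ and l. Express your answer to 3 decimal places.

A direction vector for ℓ is P_2 − P_1 = (-2, 2, -2).
A direction vector for l is Q_1 − P_3 = (-20, -4, -12).
Common perpendicular direction n = (-2, 2, -2) × (-20, -4, -12) = (-32, 16, 48).
With w = (3, -2, 4) − (-1, 2, 1) = (4, -4, 3), w · n = -48.
Distance = |w · n| / |n| = |-48| / √3584 ≈ 0.802.

0.802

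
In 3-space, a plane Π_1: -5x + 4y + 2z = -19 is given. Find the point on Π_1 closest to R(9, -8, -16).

Foot = R − λn with λ = (n·R − d)/|n|² = (-109 − (-19))/45 = -2.
Foot = (9, -8, -16) − (-2)·(-5, 4, 2) = (-1, 0, -12).

(-1, 0, -12)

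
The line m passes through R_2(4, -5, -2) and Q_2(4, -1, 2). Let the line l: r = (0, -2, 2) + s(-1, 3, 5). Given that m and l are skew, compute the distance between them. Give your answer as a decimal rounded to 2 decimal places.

A direction vector for m is Q_2 − R_2 = (0, 4, 4).
Common perpendicular direction n = (0, 4, 4) × (-1, 3, 5) = (8, -4, 4).
With w = (0, -2, 2) − (4, -5, -2) = (-4, 3, 4), w · n = -28.
Distance = |w · n| / |n| = |-28| / √96 ≈ 2.86.

2.86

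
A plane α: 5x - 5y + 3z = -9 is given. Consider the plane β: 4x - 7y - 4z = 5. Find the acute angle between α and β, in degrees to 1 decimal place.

51.5

cos θ = |n₁·n₂| / (|n₁||n₂|) = |43| / (√59 · √81).
θ = arccos(0.62201) ≈ 51.5°.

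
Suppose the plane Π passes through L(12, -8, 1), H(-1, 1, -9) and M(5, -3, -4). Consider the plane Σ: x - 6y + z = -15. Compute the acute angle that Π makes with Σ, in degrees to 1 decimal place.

53.4

LH = (-13, 9, -10), LM = (-7, 5, -5); a normal to Π is LH × LM = (5, 5, -2).
Using L: Π has equation 5x + 5y - 2z = 18.
cos θ = |n₁·n₂| / (|n₁||n₂|) = |-27| / (√54 · √38).
θ = arccos(0.59604) ≈ 53.4°.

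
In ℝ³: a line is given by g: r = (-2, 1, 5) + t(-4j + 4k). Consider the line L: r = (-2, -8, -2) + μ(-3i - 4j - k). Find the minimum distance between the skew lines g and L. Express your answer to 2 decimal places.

Common perpendicular direction n = (0, -4, 4) × (-3, -4, -1) = (20, -12, -12).
With w = (-2, -8, -2) − (-2, 1, 5) = (0, -9, -7), w · n = 192.
Distance = |w · n| / |n| = |192| / √688 ≈ 7.32.

7.32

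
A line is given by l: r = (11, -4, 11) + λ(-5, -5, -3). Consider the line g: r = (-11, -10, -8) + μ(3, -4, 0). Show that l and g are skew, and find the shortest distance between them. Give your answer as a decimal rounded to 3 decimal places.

9.113

Common perpendicular direction n = (-5, -5, -3) × (3, -4, 0) = (-12, -9, 35).
With w = (-11, -10, -8) − (11, -4, 11) = (-22, -6, -19), w · n = -347.
Since n ≠ 0 the lines are not parallel, and w · n = -347 ≠ 0 so they do not intersect; hence they are skew.
Distance = |w · n| / |n| = |-347| / √1450 ≈ 9.113.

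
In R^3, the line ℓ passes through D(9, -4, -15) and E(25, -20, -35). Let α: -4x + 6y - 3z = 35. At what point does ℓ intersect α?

(1, 4, -5)

A direction vector for ℓ is E − D = (16, -16, -20).
Substitute r = (9, -4, -15) + t(16, -16, -20) into the plane: -15 + (-100)t = 35, so t = -1/2.
Intersection: (9, -4, -15) + (-1/2)·(16, -16, -20) = (1, 4, -5).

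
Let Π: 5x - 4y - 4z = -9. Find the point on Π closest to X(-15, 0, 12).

Foot = X − λn with λ = (n·X − d)/|n|² = (-123 − (-9))/57 = -2.
Foot = (-15, 0, 12) − (-2)·(5, -4, -4) = (-5, -8, 4).

(-5, -8, 4)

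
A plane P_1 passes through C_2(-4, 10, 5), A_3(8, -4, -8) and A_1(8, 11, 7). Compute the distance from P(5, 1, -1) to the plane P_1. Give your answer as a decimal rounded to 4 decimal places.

1.5882

C_2A_3 = (12, -14, -13), C_2A_1 = (12, 1, 2); a normal to P_1 is C_2A_3 × C_2A_1 = (-15, -180, 180).
Using C_2: P_1 has equation -15x - 180y + 180z = -840.
n·P − d = (-15)·(5) + (-180)·(1) + (180)·(-1) − (-840) = 405; |n| = √65025.
Distance = |405| / √65025 = 405/√65025 ≈ 1.5882.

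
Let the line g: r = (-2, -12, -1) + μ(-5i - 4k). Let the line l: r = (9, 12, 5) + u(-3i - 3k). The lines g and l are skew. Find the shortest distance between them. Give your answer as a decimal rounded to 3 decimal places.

24.000

Common perpendicular direction n = (-5, 0, -4) × (-3, 0, -3) = (0, -3, 0).
With w = (9, 12, 5) − (-2, -12, -1) = (11, 24, 6), w · n = -72.
Distance = |w · n| / |n| = |-72| / √9 ≈ 24.000.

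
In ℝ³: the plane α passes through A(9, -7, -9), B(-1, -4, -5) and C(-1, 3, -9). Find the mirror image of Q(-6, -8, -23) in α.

AB = (-10, 3, 4), AC = (-10, 10, 0); a normal to α is AB × AC = (-40, -40, -70).
Using A: α has equation -40x - 40y - 70z = 550.
λ = (n·Q − d)/|n|² = (2170 − 550)/8100 = 1/5.
Reflection = Q − 2λn = (-6, -8, -23) − (2/5)·(-40, -40, -70) = (10, 8, 5).

(10, 8, 5)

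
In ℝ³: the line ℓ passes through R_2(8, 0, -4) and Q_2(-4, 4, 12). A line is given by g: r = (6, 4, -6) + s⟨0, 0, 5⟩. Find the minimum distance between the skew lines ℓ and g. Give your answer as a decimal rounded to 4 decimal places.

3.1623

A direction vector for ℓ is Q_2 − R_2 = (-12, 4, 16).
Common perpendicular direction n = (-12, 4, 16) × (0, 0, 5) = (20, 60, 0).
With w = (6, 4, -6) − (8, 0, -4) = (-2, 4, -2), w · n = 200.
Distance = |w · n| / |n| = |200| / √4000 ≈ 3.1623.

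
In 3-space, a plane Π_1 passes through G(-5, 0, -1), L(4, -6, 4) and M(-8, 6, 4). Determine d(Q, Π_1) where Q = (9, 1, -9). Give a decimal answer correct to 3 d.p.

12.889

GL = (9, -6, 5), GM = (-3, 6, 5); a normal to Π_1 is GL × GM = (-60, -60, 36).
Using G: Π_1 has equation -60x - 60y + 36z = 264.
n·Q − d = (-60)·(9) + (-60)·(1) + (36)·(-9) − 264 = -1188; |n| = √8496.
Distance = |-1188| / √8496 = 1188/√8496 ≈ 12.889.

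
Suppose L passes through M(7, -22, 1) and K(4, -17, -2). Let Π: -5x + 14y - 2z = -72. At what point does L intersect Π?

(-2, -7, -8)

A direction vector for L is K − M = (-3, 5, -3).
Substitute r = (7, -22, 1) + t(-3, 5, -3) into the plane: -345 + 91t = -72, so t = 3.
Intersection: (7, -22, 1) + 3·(-3, 5, -3) = (-2, -7, -8).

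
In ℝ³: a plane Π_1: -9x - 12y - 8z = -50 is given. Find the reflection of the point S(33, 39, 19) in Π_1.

(-21, -33, -29)

λ = (n·S − d)/|n|² = (-917 − (-50))/289 = -3.
Reflection = S − 2λn = (33, 39, 19) − (-6)·(-9, -12, -8) = (-21, -33, -29).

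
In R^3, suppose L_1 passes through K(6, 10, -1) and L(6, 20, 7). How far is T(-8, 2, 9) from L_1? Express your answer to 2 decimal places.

18.97

A direction vector for L_1 is L − K = (0, 10, 8).
Taking (6, 10, -1) on L_1 with direction v = (0, 10, 8): w = T − (6, 10, -1) = (-14, -8, 10), and w × v = (-164, 112, -140).
Distance = |w × v| / |v| = √59040 / √164 ≈ 18.97.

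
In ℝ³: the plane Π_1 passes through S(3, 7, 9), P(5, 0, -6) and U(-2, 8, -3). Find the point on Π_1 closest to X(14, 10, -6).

SP = (2, -7, -15), SU = (-5, 1, -12); a normal to Π_1 is SP × SU = (99, 99, -33).
Using S: Π_1 has equation 99x + 99y - 33z = 693.
Foot = X − λn with λ = (n·X − d)/|n|² = (2574 − 693)/20691 = 1/11.
Foot = (14, 10, -6) − (1/11)·(99, 99, -33) = (5, 1, -3).

(5, 1, -3)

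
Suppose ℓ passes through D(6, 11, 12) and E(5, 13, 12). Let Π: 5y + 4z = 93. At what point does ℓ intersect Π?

A direction vector for ℓ is E − D = (-1, 2, 0).
Substitute r = (6, 11, 12) + t(-1, 2, 0) into the plane: 103 + 10t = 93, so t = -1.
Intersection: (6, 11, 12) + (-1)·(-1, 2, 0) = (7, 9, 12).

(7, 9, 12)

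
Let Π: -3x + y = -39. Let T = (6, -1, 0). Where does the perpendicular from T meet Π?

(12, -3, 0)

Foot = T − λn with λ = (n·T − d)/|n|² = (-19 − (-39))/10 = 2.
Foot = (6, -1, 0) − 2·(-3, 1, 0) = (12, -3, 0).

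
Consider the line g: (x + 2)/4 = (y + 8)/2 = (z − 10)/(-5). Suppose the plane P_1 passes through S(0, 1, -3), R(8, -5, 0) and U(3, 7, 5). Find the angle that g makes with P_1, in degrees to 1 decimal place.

75.6

g has direction (4, 2, -5) through (-2, -8, 10).
SR = (8, -6, 3), SU = (3, 6, 8); a normal to P_1 is SR × SU = (-66, -55, 66).
Using S: P_1 has equation -66x - 55y + 66z = -253.
sin θ = |n·v| / (|n||v|) = |-704| / (√11737 · √45) = 0.96870.
θ ≈ 75.6°.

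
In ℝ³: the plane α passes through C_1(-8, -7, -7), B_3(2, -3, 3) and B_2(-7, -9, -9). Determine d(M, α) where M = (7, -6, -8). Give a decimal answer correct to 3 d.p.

C_1B_3 = (10, 4, 10), C_1B_2 = (1, -2, -2); a normal to α is C_1B_3 × C_1B_2 = (12, 30, -24).
Using C_1: α has equation 12x + 30y - 24z = -138.
n·M − d = (12)·(7) + (30)·(-6) + (-24)·(-8) − (-138) = 234; |n| = √1620.
Distance = |234| / √1620 = 234/√1620 ≈ 5.814.

5.814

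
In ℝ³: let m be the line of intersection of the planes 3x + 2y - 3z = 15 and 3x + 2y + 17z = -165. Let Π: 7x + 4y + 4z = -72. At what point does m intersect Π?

Direction of m: (3, 2, -3) × (3, 2, 17) = (40, -60, 0).
A point on m: solving the two plane equations with x = -18 gives (-18, 21, -9).
Substitute r = (-18, 21, -9) + t(40, -60, 0) into the plane: -78 + 40t = -72, so t = 3/20.
Intersection: (-18, 21, -9) + (3/20)·(40, -60, 0) = (-12, 12, -9).

(-12, 12, -9)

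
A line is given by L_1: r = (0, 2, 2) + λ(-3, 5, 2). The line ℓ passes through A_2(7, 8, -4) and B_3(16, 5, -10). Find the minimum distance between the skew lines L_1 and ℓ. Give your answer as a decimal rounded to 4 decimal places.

A direction vector for ℓ is B_3 − A_2 = (9, -3, -6).
Common perpendicular direction n = (-3, 5, 2) × (9, -3, -6) = (-24, 0, -36).
With w = (7, 8, -4) − (0, 2, 2) = (7, 6, -6), w · n = 48.
Distance = |w · n| / |n| = |48| / √1872 ≈ 1.1094.

1.1094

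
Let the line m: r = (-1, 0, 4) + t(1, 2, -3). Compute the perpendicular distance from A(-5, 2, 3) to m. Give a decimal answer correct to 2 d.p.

Taking (-1, 0, 4) on m with direction v = (1, 2, -3): w = A − (-1, 0, 4) = (-4, 2, -1), and w × v = (-4, -13, -10).
Distance = |w × v| / |v| = √285 / √14 ≈ 4.51.

4.51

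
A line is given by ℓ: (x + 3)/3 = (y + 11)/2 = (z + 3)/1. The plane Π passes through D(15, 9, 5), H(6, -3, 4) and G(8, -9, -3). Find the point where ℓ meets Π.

(9, -3, 1)

ℓ has direction (3, 2, 1) through (-3, -11, -3).
DH = (-9, -12, -1), DG = (-7, -18, -8); a normal to Π is DH × DG = (78, -65, 78).
Using D: Π has equation 78x - 65y + 78z = 975.
Substitute r = (-3, -11, -3) + t(3, 2, 1) into the plane: 247 + 182t = 975, so t = 4.
Intersection: (-3, -11, -3) + 4·(3, 2, 1) = (9, -3, 1).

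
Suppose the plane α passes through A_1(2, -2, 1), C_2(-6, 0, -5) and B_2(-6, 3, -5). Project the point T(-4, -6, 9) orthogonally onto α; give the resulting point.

(2, -6, 1)

A_1C_2 = (-8, 2, -6), A_1B_2 = (-8, 5, -6); a normal to α is A_1C_2 × A_1B_2 = (18, 0, -24).
Using A_1: α has equation 18x - 24z = 12.
Foot = T − λn with λ = (n·T − d)/|n|² = (-288 − 12)/900 = -1/3.
Foot = (-4, -6, 9) − (-1/3)·(18, 0, -24) = (2, -6, 1).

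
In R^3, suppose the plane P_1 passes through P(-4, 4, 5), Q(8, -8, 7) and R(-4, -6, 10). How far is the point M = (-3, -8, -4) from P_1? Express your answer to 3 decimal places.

12.571

PQ = (12, -12, 2), PR = (0, -10, 5); a normal to P_1 is PQ × PR = (-40, -60, -120).
Using P: P_1 has equation -40x - 60y - 120z = -680.
n·M − d = (-40)·(-3) + (-60)·(-8) + (-120)·(-4) − (-680) = 1760; |n| = √19600.
Distance = |1760| / √19600 = 1760/√19600 ≈ 12.571.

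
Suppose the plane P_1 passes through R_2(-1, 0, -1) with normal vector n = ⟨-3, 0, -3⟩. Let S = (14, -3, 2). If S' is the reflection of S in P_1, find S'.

(-4, -3, -16)

P_1: n·r = n·R_2 gives -3x - 3z = 6.
λ = (n·S − d)/|n|² = (-48 − 6)/18 = -3.
Reflection = S − 2λn = (14, -3, 2) − (-6)·(-3, 0, -3) = (-4, -3, -16).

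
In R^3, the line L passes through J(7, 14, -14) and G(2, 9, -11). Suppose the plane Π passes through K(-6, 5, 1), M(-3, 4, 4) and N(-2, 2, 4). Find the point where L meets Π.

A direction vector for L is G − J = (-5, -5, 3).
KM = (3, -1, 3), KN = (4, -3, 3); a normal to Π is KM × KN = (6, 3, -5).
Using K: Π has equation 6x + 3y - 5z = -26.
Substitute r = (7, 14, -14) + t(-5, -5, 3) into the plane: 154 + (-60)t = -26, so t = 3.
Intersection: (7, 14, -14) + 3·(-5, -5, 3) = (-8, -1, -5).

(-8, -1, -5)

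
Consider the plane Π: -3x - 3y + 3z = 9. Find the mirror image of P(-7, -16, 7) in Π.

λ = (n·P − d)/|n|² = (90 − 9)/27 = 3.
Reflection = P − 2λn = (-7, -16, 7) − 6·(-3, -3, 3) = (11, 2, -11).

(11, 2, -11)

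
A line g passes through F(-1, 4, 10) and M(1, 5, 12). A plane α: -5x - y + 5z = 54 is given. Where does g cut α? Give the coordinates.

(-7, 1, 4)

A direction vector for g is M − F = (2, 1, 2).
Substitute r = (-1, 4, 10) + t(2, 1, 2) into the plane: 51 + (-1)t = 54, so t = -3.
Intersection: (-1, 4, 10) + (-3)·(2, 1, 2) = (-7, 1, 4).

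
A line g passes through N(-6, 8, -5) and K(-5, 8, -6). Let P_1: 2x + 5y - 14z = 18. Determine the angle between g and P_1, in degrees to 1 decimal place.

A direction vector for g is K − N = (1, 0, -1).
sin θ = |n·v| / (|n||v|) = |16| / (√225 · √2) = 0.75425.
θ ≈ 49.0°.

49.0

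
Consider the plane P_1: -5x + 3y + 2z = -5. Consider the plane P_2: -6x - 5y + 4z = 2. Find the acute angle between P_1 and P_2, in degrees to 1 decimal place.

cos θ = |n₁·n₂| / (|n₁||n₂|) = |23| / (√38 · √77).
θ = arccos(0.42520) ≈ 64.8°.

64.8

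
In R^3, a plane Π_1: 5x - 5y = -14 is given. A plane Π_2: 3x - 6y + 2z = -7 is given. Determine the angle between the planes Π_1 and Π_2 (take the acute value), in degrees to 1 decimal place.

24.6

cos θ = |n₁·n₂| / (|n₁||n₂|) = |45| / (√50 · √49).
θ = arccos(0.90914) ≈ 24.6°.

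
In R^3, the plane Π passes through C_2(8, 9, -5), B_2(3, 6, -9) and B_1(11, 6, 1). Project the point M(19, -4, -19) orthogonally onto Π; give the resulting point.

(4, 5, -7)

C_2B_2 = (-5, -3, -4), C_2B_1 = (3, -3, 6); a normal to Π is C_2B_2 × C_2B_1 = (-30, 18, 24).
Using C_2: Π has equation -30x + 18y + 24z = -198.
Foot = M − λn with λ = (n·M − d)/|n|² = (-1098 − (-198))/1800 = -1/2.
Foot = (19, -4, -19) − (-1/2)·(-30, 18, 24) = (4, 5, -7).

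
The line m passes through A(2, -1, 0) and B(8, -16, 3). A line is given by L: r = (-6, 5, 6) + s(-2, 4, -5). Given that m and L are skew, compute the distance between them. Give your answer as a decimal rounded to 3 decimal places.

5.851

A direction vector for m is B − A = (6, -15, 3).
Common perpendicular direction n = (6, -15, 3) × (-2, 4, -5) = (63, 24, -6).
With w = (-6, 5, 6) − (2, -1, 0) = (-8, 6, 6), w · n = -396.
Distance = |w · n| / |n| = |-396| / √4581 ≈ 5.851.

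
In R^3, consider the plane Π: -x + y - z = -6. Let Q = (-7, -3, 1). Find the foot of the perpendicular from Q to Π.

Foot = Q − λn with λ = (n·Q − d)/|n|² = (3 − (-6))/3 = 3.
Foot = (-7, -3, 1) − 3·(-1, 1, -1) = (-4, -6, 4).

(-4, -6, 4)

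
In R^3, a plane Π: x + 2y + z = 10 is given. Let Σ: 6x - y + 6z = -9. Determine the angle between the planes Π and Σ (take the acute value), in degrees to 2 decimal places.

cos θ = |n₁·n₂| / (|n₁||n₂|) = |10| / (√6 · √73).
θ = arccos(0.47782) ≈ 61.46°.

61.46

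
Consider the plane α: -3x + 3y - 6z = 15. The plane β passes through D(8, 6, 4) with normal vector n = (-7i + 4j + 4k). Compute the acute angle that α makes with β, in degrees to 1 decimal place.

β: n·r = n·D gives -7x + 4y + 4z = -16.
cos θ = |n₁·n₂| / (|n₁||n₂|) = |9| / (√54 · √81).
θ = arccos(0.13608) ≈ 82.2°.

82.2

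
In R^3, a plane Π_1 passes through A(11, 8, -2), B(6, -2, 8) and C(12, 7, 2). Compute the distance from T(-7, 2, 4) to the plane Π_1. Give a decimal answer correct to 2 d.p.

AB = (-5, -10, 10), AC = (1, -1, 4); a normal to Π_1 is AB × AC = (-30, 30, 15).
Using A: Π_1 has equation -30x + 30y + 15z = -120.
n·T − d = (-30)·(-7) + (30)·(2) + (15)·(4) − (-120) = 450; |n| = √2025.
Distance = |450| / √2025 = 450/√2025 ≈ 10.00.

10.00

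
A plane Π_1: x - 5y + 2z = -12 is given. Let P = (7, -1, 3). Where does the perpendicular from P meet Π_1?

Foot = P − λn with λ = (n·P − d)/|n|² = (18 − (-12))/30 = 1.
Foot = (7, -1, 3) − 1·(1, -5, 2) = (6, 4, 1).

(6, 4, 1)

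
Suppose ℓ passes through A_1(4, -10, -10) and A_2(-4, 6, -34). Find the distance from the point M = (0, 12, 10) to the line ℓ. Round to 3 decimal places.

A direction vector for ℓ is A_2 − A_1 = (-8, 16, -24).
Taking (4, -10, -10) on ℓ with direction v = (-8, 16, -24): w = M − (4, -10, -10) = (-4, 22, 20), and w × v = (-848, -256, 112).
Distance = |w × v| / |v| = √797184 / √896 ≈ 29.828.

29.828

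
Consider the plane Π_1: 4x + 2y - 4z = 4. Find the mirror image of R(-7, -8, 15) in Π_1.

λ = (n·R − d)/|n|² = (-104 − 4)/36 = -3.
Reflection = R − 2λn = (-7, -8, 15) − (-6)·(4, 2, -4) = (17, 4, -9).

(17, 4, -9)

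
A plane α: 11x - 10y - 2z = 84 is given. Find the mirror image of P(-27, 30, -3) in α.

λ = (n·P − d)/|n|² = (-591 − 84)/225 = -3.
Reflection = P − 2λn = (-27, 30, -3) − (-6)·(11, -10, -2) = (39, -30, -15).

(39, -30, -15)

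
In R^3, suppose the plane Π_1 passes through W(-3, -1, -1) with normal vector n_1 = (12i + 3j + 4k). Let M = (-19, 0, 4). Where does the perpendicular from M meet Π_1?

Π_1: n_1·r = n_1·W gives 12x + 3y + 4z = -43.
Foot = M − λn with λ = (n·M − d)/|n|² = (-212 − (-43))/169 = -1.
Foot = (-19, 0, 4) − (-1)·(12, 3, 4) = (-7, 3, 8).

(-7, 3, 8)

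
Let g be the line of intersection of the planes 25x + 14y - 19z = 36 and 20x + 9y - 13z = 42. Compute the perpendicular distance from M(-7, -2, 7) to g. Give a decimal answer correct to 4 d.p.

12.9479

Direction of g: (25, 14, -19) × (20, 9, -13) = (-11, -55, -55).
A point on g: solving the two plane equations with x = 6 gives (6, 0, 6).
Taking (6, 0, 6) on g with direction v = (-11, -55, -55): w = M − (6, 0, 6) = (-13, -2, 1), and w × v = (165, -726, 693).
Distance = |w × v| / |v| = √1034550 / √6171 ≈ 12.9479.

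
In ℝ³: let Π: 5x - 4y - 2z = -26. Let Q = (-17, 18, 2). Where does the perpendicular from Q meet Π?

(-2, 6, -4)

Foot = Q − λn with λ = (n·Q − d)/|n|² = (-161 − (-26))/45 = -3.
Foot = (-17, 18, 2) − (-3)·(5, -4, -2) = (-2, 6, -4).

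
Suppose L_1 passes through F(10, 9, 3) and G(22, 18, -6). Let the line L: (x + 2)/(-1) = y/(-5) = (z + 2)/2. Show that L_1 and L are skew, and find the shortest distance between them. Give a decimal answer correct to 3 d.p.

11.975

A direction vector for L_1 is G − F = (12, 9, -9).
L has direction (-1, -5, 2) through (-2, 0, -2).
Common perpendicular direction n = (12, 9, -9) × (-1, -5, 2) = (-27, -15, -51).
With w = (-2, 0, -2) − (10, 9, 3) = (-12, -9, -5), w · n = 714.
Since n ≠ 0 the lines are not parallel, and w · n = 714 ≠ 0 so they do not intersect; hence they are skew.
Distance = |w · n| / |n| = |714| / √3555 ≈ 11.975.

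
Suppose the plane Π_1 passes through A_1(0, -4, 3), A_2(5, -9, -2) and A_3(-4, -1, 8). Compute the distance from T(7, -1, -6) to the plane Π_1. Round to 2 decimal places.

3.27

A_1A_2 = (5, -5, -5), A_1A_3 = (-4, 3, 5); a normal to Π_1 is A_1A_2 × A_1A_3 = (-10, -5, -5).
Using A_1: Π_1 has equation -10x - 5y - 5z = 5.
n·T − d = (-10)·(7) + (-5)·(-1) + (-5)·(-6) − 5 = -40; |n| = √150.
Distance = |-40| / √150 = 40/√150 ≈ 3.27.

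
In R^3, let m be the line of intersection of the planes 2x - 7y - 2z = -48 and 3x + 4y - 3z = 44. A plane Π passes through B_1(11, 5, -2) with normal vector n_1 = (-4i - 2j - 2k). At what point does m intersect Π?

Direction of m: (2, -7, -2) × (3, 4, -3) = (29, 0, 29).
A point on m: solving the two plane equations with x = 1 gives (1, 8, -3).
Π: n_1·r = n_1·B_1 gives -4x - 2y - 2z = -50.
Substitute r = (1, 8, -3) + t(29, 0, 29) into the plane: -14 + (-174)t = -50, so t = 6/29.
Intersection: (1, 8, -3) + (6/29)·(29, 0, 29) = (7, 8, 3).

(7, 8, 3)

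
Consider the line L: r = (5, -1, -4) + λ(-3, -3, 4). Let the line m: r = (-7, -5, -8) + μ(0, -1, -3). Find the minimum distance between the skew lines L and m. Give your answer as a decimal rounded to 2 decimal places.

Common perpendicular direction n = (-3, -3, 4) × (0, -1, -3) = (13, -9, 3).
With w = (-7, -5, -8) − (5, -1, -4) = (-12, -4, -4), w · n = -132.
Distance = |w · n| / |n| = |-132| / √259 ≈ 8.20.

8.20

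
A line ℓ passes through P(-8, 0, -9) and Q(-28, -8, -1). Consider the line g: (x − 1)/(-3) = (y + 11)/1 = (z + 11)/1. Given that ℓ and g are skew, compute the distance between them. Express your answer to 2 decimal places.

0.26

A direction vector for ℓ is Q − P = (-20, -8, 8).
g has direction (-3, 1, 1) through (1, -11, -11).
Common perpendicular direction n = (-20, -8, 8) × (-3, 1, 1) = (-16, -4, -44).
With w = (1, -11, -11) − (-8, 0, -9) = (9, -11, -2), w · n = -12.
Distance = |w · n| / |n| = |-12| / √2208 ≈ 0.26.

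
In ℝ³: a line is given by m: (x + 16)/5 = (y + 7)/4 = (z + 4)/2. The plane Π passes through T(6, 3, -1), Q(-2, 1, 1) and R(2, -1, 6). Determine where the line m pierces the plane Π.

(-6, 1, 0)

m has direction (5, 4, 2) through (-16, -7, -4).
TQ = (-8, -2, 2), TR = (-4, -4, 7); a normal to Π is TQ × TR = (-6, 48, 24).
Using T: Π has equation -6x + 48y + 24z = 84.
Substitute r = (-16, -7, -4) + t(5, 4, 2) into the plane: -336 + 210t = 84, so t = 2.
Intersection: (-16, -7, -4) + 2·(5, 4, 2) = (-6, 1, 0).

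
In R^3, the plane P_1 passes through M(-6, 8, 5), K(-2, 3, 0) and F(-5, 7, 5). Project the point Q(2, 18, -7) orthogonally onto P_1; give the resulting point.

MK = (4, -5, -5), MF = (1, -1, 0); a normal to P_1 is MK × MF = (-5, -5, 1).
Using M: P_1 has equation -5x - 5y + z = -5.
Foot = Q − λn with λ = (n·Q − d)/|n|² = (-107 − (-5))/51 = -2.
Foot = (2, 18, -7) − (-2)·(-5, -5, 1) = (-8, 8, -5).

(-8, 8, -5)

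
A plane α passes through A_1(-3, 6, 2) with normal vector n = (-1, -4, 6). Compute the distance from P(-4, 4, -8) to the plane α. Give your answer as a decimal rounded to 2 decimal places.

7.01

α: n·r = n·A_1 gives -x - 4y + 6z = -9.
n·P − d = (-1)·(-4) + (-4)·(4) + (6)·(-8) − (-9) = -51; |n| = √53.
Distance = |-51| / √53 = 51/√53 ≈ 7.01.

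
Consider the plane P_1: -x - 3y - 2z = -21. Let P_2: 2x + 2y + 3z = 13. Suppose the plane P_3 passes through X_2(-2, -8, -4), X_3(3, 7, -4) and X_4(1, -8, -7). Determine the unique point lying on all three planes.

X_2X_3 = (5, 15, 0), X_2X_4 = (3, 0, -3); a normal to P_3 is X_2X_3 × X_2X_4 = (-45, 15, -45).
Using X_2: P_3 has equation -45x + 15y - 45z = 150.
Solving the 3×3 linear system -x - 3y - 2z = -21, 2x + 2y + 3z = 13, -45x + 15y - 45z = 150 (e.g. by elimination or Cramer's rule, determinant = 30) gives (-2, 7, 1).

(-2, 7, 1)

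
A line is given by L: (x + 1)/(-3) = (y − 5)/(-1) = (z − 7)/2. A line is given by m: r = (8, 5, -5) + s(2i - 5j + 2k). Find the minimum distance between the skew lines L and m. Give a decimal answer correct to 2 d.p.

L has direction (-3, -1, 2) through (-1, 5, 7).
Common perpendicular direction n = (-3, -1, 2) × (2, -5, 2) = (8, 10, 17).
With w = (8, 5, -5) − (-1, 5, 7) = (9, 0, -12), w · n = -132.
Distance = |w · n| / |n| = |-132| / √453 ≈ 6.20.

6.20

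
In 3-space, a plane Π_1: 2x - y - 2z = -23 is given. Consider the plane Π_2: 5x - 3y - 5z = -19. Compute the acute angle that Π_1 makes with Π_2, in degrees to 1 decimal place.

cos θ = |n₁·n₂| / (|n₁||n₂|) = |23| / (√9 · √59).
θ = arccos(0.99811) ≈ 3.5°.

3.5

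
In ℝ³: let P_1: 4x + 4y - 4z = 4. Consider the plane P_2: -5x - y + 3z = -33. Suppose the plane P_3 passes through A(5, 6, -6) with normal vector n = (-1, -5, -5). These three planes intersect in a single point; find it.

(10, -5, 4)

P_3: n·r = n·A gives -x - 5y - 5z = -5.
Solving the 3×3 linear system 4x + 4y - 4z = 4, -5x - y + 3z = -33, -x - 5y - 5z = -5 (e.g. by elimination or Cramer's rule, determinant = -128) gives (10, -5, 4).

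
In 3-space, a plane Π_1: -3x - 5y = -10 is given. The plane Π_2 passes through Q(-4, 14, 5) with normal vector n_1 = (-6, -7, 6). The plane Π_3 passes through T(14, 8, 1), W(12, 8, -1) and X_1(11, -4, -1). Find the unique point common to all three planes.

Π_2: n_1·r = n_1·Q gives -6x - 7y + 6z = -44.
TW = (-2, 0, -2), TX_1 = (-3, -12, -2); a normal to Π_3 is TW × TX_1 = (-24, 2, 24).
Using T: Π_3 has equation -24x + 2y + 24z = -296.
Solving the 3×3 linear system -3x - 5y = -10, -6x - 7y + 6z = -44, -24x + 2y + 24z = -296 (e.g. by elimination or Cramer's rule, determinant = 540) gives (10, -4, -2).

(10, -4, -2)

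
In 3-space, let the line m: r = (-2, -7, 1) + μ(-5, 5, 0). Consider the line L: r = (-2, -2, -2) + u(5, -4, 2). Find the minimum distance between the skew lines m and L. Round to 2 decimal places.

4.33

Common perpendicular direction n = (-5, 5, 0) × (5, -4, 2) = (10, 10, -5).
With w = (-2, -2, -2) − (-2, -7, 1) = (0, 5, -3), w · n = 65.
Distance = |w · n| / |n| = |65| / √225 ≈ 4.33.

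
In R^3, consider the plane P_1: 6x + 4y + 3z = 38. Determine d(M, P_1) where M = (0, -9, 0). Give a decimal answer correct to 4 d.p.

n·M − d = (6)·(0) + (4)·(-9) + (3)·(0) − 38 = -74; |n| = √61.
Distance = |-74| / √61 = 74/√61 ≈ 9.4747.

9.4747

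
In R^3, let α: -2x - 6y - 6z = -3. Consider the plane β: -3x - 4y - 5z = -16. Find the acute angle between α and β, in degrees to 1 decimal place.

13.3

cos θ = |n₁·n₂| / (|n₁||n₂|) = |60| / (√76 · √50).
θ = arccos(0.97333) ≈ 13.3°.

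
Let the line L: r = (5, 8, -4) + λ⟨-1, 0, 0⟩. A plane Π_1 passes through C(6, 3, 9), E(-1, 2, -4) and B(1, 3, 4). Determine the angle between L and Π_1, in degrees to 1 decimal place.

9.3

CE = (-7, -1, -13), CB = (-5, 0, -5); a normal to Π_1 is CE × CB = (5, 30, -5).
Using C: Π_1 has equation 5x + 30y - 5z = 75.
sin θ = |n·v| / (|n||v|) = |-5| / (√950 · √1) = 0.16222.
θ ≈ 9.3°.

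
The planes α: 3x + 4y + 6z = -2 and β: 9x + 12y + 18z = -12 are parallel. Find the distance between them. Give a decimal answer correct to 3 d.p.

0.256

Rescale β by 1/3: 3x + 4y + 6z = -4. Then distance = |-2 − (-4)| / √61 ≈ 0.256.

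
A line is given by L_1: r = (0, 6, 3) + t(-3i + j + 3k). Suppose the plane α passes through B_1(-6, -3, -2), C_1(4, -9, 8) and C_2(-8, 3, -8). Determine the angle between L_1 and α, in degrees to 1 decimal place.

61.3

B_1C_1 = (10, -6, 10), B_1C_2 = (-2, 6, -6); a normal to α is B_1C_1 × B_1C_2 = (-24, 40, 48).
Using B_1: α has equation -24x + 40y + 48z = -72.
sin θ = |n·v| / (|n||v|) = |256| / (√4480 · √19) = 0.87745.
θ ≈ 61.3°.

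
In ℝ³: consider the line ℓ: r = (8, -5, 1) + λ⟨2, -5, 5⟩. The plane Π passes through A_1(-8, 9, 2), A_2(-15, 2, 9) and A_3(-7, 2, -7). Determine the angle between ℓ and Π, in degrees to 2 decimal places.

A_1A_2 = (-7, -7, 7), A_1A_3 = (1, -7, -9); a normal to Π is A_1A_2 × A_1A_3 = (112, -56, 56).
Using A_1: Π has equation 112x - 56y + 56z = -1288.
sin θ = |n·v| / (|n||v|) = |784| / (√18816 · √54) = 0.77778.
θ ≈ 51.06°.

51.06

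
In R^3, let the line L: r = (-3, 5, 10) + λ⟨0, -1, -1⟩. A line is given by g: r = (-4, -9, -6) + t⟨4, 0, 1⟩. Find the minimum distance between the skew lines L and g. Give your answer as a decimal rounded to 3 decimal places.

1.219

Common perpendicular direction n = (0, -1, -1) × (4, 0, 1) = (-1, -4, 4).
With w = (-4, -9, -6) − (-3, 5, 10) = (-1, -14, -16), w · n = -7.
Distance = |w · n| / |n| = |-7| / √33 ≈ 1.219.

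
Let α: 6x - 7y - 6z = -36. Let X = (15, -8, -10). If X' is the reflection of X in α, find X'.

(-9, 20, 14)

λ = (n·X − d)/|n|² = (206 − (-36))/121 = 2.
Reflection = X − 2λn = (15, -8, -10) − 4·(6, -7, -6) = (-9, 20, 14).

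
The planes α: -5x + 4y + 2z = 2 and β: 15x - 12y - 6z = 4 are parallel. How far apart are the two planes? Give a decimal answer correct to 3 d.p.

0.497

Rescale β by 1/(-3): -5x + 4y + 2z = -4/3. Then distance = |2 − (-4/3)| / √45 ≈ 0.497.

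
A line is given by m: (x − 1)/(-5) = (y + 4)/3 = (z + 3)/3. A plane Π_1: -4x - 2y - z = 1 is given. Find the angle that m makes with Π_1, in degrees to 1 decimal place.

m has direction (-5, 3, 3) through (1, -4, -3).
sin θ = |n·v| / (|n||v|) = |11| / (√21 · √43) = 0.36606.
θ ≈ 21.5°.

21.5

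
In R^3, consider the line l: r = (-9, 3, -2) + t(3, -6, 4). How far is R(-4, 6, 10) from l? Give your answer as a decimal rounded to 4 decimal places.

12.0334

Taking (-9, 3, -2) on l with direction v = (3, -6, 4): w = R − (-9, 3, -2) = (5, 3, 12), and w × v = (84, 16, -39).
Distance = |w × v| / |v| = √8833 / √61 ≈ 12.0334.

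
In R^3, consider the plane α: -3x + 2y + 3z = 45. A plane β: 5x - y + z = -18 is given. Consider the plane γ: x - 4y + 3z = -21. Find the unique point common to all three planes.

Solving the 3×3 linear system -3x + 2y + 3z = 45, 5x - y + z = -18, x - 4y + 3z = -21 (e.g. by elimination or Cramer's rule, determinant = -88) gives (-3, 9, 6).

(-3, 9, 6)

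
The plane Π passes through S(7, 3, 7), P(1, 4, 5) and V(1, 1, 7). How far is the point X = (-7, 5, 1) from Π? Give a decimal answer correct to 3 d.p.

SP = (-6, 1, -2), SV = (-6, -2, 0); a normal to Π is SP × SV = (-4, 12, 18).
Using S: Π has equation -4x + 12y + 18z = 134.
n·X − d = (-4)·(-7) + (12)·(5) + (18)·(1) − 134 = -28; |n| = √484.
Distance = |-28| / √484 = 28/√484 ≈ 1.273.

1.273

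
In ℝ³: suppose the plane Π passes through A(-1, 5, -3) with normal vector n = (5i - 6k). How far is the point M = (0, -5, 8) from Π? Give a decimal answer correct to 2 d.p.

Π: n·r = n·A gives 5x - 6z = 13.
n·M − d = (5)·(0) + (0)·(-5) + (-6)·(8) − 13 = -61; |n| = √61.
Distance = |-61| / √61 = 61/√61 ≈ 7.81.

7.81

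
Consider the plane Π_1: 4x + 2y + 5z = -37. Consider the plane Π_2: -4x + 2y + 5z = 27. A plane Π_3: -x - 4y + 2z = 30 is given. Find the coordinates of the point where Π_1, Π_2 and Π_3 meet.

(-8, -5, 1)

Solving the 3×3 linear system 4x + 2y + 5z = -37, -4x + 2y + 5z = 27, -x - 4y + 2z = 30 (e.g. by elimination or Cramer's rule, determinant = 192) gives (-8, -5, 1).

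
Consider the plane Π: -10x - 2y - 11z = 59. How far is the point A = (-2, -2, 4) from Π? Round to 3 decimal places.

n·A − d = (-10)·(-2) + (-2)·(-2) + (-11)·(4) − 59 = -79; |n| = √225.
Distance = |-79| / √225 = 79/√225 ≈ 5.267.

5.267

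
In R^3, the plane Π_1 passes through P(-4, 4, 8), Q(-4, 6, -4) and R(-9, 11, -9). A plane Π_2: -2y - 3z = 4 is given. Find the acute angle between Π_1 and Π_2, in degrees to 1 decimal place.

PQ = (0, 2, -12), PR = (-5, 7, -17); a normal to Π_1 is PQ × PR = (50, 60, 10).
Using P: Π_1 has equation 50x + 60y + 10z = 120.
cos θ = |n₁·n₂| / (|n₁||n₂|) = |-150| / (√6200 · √13).
θ = arccos(0.52835) ≈ 58.1°.

58.1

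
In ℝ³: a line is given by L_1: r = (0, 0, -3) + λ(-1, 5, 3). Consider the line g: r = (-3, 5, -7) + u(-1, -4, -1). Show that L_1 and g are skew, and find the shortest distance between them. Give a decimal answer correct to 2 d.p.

6.37

Common perpendicular direction n = (-1, 5, 3) × (-1, -4, -1) = (7, -4, 9).
With w = (-3, 5, -7) − (0, 0, -3) = (-3, 5, -4), w · n = -77.
Since n ≠ 0 the lines are not parallel, and w · n = -77 ≠ 0 so they do not intersect; hence they are skew.
Distance = |w · n| / |n| = |-77| / √146 ≈ 6.37.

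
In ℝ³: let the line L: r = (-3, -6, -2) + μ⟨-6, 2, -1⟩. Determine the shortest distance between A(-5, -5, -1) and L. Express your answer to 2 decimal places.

Taking (-3, -6, -2) on L with direction v = (-6, 2, -1): w = A − (-3, -6, -2) = (-2, 1, 1), and w × v = (-3, -8, 2).
Distance = |w × v| / |v| = √77 / √41 ≈ 1.37.

1.37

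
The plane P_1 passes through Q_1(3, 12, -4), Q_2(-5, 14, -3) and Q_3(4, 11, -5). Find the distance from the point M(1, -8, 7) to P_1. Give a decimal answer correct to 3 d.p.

22.429

Q_1Q_2 = (-8, 2, 1), Q_1Q_3 = (1, -1, -1); a normal to P_1 is Q_1Q_2 × Q_1Q_3 = (-1, -7, 6).
Using Q_1: P_1 has equation -x - 7y + 6z = -111.
n·M − d = (-1)·(1) + (-7)·(-8) + (6)·(7) − (-111) = 208; |n| = √86.
Distance = |208| / √86 = 208/√86 ≈ 22.429.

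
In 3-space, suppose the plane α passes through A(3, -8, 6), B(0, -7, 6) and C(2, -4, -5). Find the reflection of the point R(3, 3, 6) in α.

AB = (-3, 1, 0), AC = (-1, 4, -11); a normal to α is AB × AC = (-11, -33, -11).
Using A: α has equation -11x - 33y - 11z = 165.
λ = (n·R − d)/|n|² = (-198 − 165)/1331 = -3/11.
Reflection = R − 2λn = (3, 3, 6) − (-6/11)·(-11, -33, -11) = (-3, -15, 0).

(-3, -15, 0)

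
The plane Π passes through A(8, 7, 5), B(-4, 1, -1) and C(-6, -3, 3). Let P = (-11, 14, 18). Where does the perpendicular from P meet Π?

(1, -1, 9)

AB = (-12, -6, -6), AC = (-14, -10, -2); a normal to Π is AB × AC = (-48, 60, 36).
Using A: Π has equation -48x + 60y + 36z = 216.
Foot = P − λn with λ = (n·P − d)/|n|² = (2016 − 216)/7200 = 1/4.
Foot = (-11, 14, 18) − (1/4)·(-48, 60, 36) = (1, -1, 9).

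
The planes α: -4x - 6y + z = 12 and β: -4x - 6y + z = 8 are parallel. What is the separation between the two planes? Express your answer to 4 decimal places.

Same normal n = (-4, -6, 1) with |n| = √53; distance = |12 − 8| / |n| = 4/√53 ≈ 0.5494.

0.5494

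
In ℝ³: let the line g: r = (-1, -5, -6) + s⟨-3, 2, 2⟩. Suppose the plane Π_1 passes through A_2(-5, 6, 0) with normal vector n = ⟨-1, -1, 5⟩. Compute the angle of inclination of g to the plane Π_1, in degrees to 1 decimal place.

30.9

Π_1: n·r = n·A_2 gives -x - y + 5z = -1.
sin θ = |n·v| / (|n||v|) = |11| / (√27 · √17) = 0.51344.
θ ≈ 30.9°.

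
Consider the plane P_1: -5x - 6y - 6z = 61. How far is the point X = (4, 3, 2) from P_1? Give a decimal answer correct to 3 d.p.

11.270

n·X − d = (-5)·(4) + (-6)·(3) + (-6)·(2) − 61 = -111; |n| = √97.
Distance = |-111| / √97 = 111/√97 ≈ 11.270.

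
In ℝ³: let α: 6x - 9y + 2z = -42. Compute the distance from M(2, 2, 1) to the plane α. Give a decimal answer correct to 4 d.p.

n·M − d = (6)·(2) + (-9)·(2) + (2)·(1) − (-42) = 38; |n| = √121.
Distance = |38| / √121 = 38/√121 ≈ 3.4545.

3.4545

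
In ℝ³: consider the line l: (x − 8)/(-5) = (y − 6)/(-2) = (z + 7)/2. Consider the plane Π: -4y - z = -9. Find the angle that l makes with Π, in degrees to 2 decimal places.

14.67

l has direction (-5, -2, 2) through (8, 6, -7).
sin θ = |n·v| / (|n||v|) = |6| / (√17 · √33) = 0.25332.
θ ≈ 14.67°.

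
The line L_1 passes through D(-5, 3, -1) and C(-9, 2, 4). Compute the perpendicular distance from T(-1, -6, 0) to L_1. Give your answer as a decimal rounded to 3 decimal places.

A direction vector for L_1 is C − D = (-4, -1, 5).
Taking (-5, 3, -1) on L_1 with direction v = (-4, -1, 5): w = T − (-5, 3, -1) = (4, -9, 1), and w × v = (-44, -24, -40).
Distance = |w × v| / |v| = √4112 / √42 ≈ 9.895.

9.895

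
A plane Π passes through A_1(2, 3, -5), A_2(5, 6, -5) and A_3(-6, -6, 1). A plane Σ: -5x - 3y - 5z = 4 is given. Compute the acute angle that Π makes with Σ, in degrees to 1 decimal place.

A_1A_2 = (3, 3, 0), A_1A_3 = (-8, -9, 6); a normal to Π is A_1A_2 × A_1A_3 = (18, -18, -3).
Using A_1: Π has equation 18x - 18y - 3z = -3.
cos θ = |n₁·n₂| / (|n₁||n₂|) = |-21| / (√657 · √59).
θ = arccos(0.10666) ≈ 83.9°.

83.9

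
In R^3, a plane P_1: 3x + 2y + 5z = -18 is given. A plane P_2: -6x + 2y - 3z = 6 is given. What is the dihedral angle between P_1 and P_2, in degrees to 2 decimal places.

47.77

cos θ = |n₁·n₂| / (|n₁||n₂|) = |-29| / (√38 · √49).
θ = arccos(0.67206) ≈ 47.77°.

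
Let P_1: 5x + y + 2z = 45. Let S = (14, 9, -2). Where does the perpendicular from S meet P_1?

(9, 8, -4)

Foot = S − λn with λ = (n·S − d)/|n|² = (75 − 45)/30 = 1.
Foot = (14, 9, -2) − 1·(5, 1, 2) = (9, 8, -4).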